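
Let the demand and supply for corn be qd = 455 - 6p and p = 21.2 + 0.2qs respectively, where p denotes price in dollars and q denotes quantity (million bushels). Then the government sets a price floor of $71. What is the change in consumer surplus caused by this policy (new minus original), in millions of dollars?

Rearranging supply gives qs = 5p - 106. Equilibrium: 455 - 6p = 5p - 106, so 561 = 11p and p* = 51, q* = 149.
Because the floor (71) lies above the market-clearing price, it is binding.
At p = 71: qd = 455 - 6·71 = 29 and qs = 5·71 - 106 = 249.
Consumer surplus without the control is ½ · (455/6 - 51) · 149 = 22201/12.
With the floor, consumers buy 29 units at 71, so CS = ½ · (455/6 - 71) · 29 = 841/12.
Change in consumer surplus = 841/12 - 22201/12 = -1780.

-1780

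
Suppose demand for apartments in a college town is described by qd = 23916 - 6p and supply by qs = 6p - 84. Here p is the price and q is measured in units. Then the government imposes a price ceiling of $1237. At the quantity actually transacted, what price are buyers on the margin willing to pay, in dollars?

2763

Setting quantity demanded equal to quantity supplied, 23916 - 6p = 6p - 84, gives p* = 2000 and q* = 11916.
The ceiling of 1237 is below the equilibrium price 2000, so it binds.
At p = 1237: qd = 23916 - 6·1237 = 16494 and qs = 6·1237 - 84 = 7338.
Only 7338 units reach the market. On the demand curve, the marginal buyer's willingness to pay at q = 7338 is (23916 - 7338)/6 = 2763.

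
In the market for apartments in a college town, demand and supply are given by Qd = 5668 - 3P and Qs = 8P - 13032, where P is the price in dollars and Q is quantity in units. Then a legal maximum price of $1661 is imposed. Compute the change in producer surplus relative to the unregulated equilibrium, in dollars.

-16068

Equilibrium: 5668 - 3P = 8P - 13032, so 18700 = 11P and P* = 1700, Q* = 568.
Because the ceiling (1661) lies below the market-clearing price, it is binding.
At P = 1661: Qd = 5668 - 3·1661 = 685 and Qs = 8·1661 - 13032 = 256.
Producer surplus without the control is ½ · (1700 - 1629) · 568 = 20164.
With the ceiling, producers sell 256 units at 1661, so PS = ½ · (1661 - 1629) · 256 = 4096.
Change in producer surplus = 4096 - 20164 = -16068.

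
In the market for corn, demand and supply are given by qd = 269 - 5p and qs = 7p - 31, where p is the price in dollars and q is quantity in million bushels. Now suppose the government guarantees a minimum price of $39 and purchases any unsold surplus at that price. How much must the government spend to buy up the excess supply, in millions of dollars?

Equilibrium: 269 - 5p = 7p - 31, so 300 = 12p and p* = 25, q* = 144.
Since 39 > 25, the floor is binding.
At p = 39: qd = 269 - 5·39 = 74 and qs = 7·39 - 31 = 242.
Surplus = qs - qd = 168.
Government expenditure = surplus × support price = 168 × 39 = 6552.

6552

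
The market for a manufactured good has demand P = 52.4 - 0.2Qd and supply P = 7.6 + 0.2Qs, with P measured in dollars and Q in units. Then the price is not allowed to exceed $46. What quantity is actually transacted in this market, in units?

Rearranging demand gives Qd = 262 - 5P; rearranging supply gives Qs = 5P - 38. Equilibrium: 262 - 5P = 5P - 38, so 300 = 10P and P* = 30, Q* = 112.
Since 46 is above P* = 30, the ceiling does not bind and the free-market outcome prevails.

112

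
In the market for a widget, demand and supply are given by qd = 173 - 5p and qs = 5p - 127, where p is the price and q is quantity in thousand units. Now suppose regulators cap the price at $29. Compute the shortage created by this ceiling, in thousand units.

10

Equilibrium: 173 - 5p = 5p - 127, so 300 = 10p and p* = 30, q* = 23.
Since 29 < 30, the ceiling is binding.
At p = 29: qd = 173 - 5·29 = 28 and qs = 5·29 - 127 = 18.
Shortage = qd - qs = 28 - 18 = 10.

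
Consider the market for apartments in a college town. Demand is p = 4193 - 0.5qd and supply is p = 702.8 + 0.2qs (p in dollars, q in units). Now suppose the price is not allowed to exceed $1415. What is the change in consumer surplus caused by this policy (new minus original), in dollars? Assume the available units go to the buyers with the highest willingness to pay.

Rearranging demand gives qd = 8386 - 2p; rearranging supply gives qs = 5p - 3514. Without the control the market clears where 8386 - 2p = 5p - 3514, i.e. p* = 1700 and q* = 4986.
Because the ceiling (1415) lies below the market-clearing price, it is binding.
At p = 1415: qd = 8386 - 2·1415 = 5556 and qs = 5·1415 - 3514 = 3561.
Consumer surplus without the control is ½ · (4193 - 1700) · 4986 = 6215049.
With the ceiling, 3561 units are sold at 1415 (assume they go to the highest-value buyers). The demand price at q = 3561 is 2412.5, so CS = ½ · [(4193 - 1415) + (2412.5 - 1415)] · 3561 = 6722277.75.
Change in consumer surplus = 6722277.75 - 6215049 = 507228.75.

507228.75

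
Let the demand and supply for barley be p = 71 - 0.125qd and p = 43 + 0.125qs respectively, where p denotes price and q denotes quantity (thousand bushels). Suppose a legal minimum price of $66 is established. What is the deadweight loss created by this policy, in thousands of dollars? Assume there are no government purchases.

Rearranging demand gives qd = 568 - 8p; rearranging supply gives qs = 8p - 344. Without the control the market clears where 568 - 8p = 8p - 344, i.e. p* = 57 and q* = 112.
The floor of 66 is above the equilibrium price 57, so it binds.
At p = 66: qd = 568 - 8·66 = 40 and qs = 8·66 - 344 = 184.
Quantity traded falls to 40. At q = 40 the demand price is (568 - 40)/8 = 66 and the supply price is (344 + 40)/8 = 48.
Deadweight loss = ½ · (66 - 48) · (112 - 40) = ½ · 18 · 72 = 648.

648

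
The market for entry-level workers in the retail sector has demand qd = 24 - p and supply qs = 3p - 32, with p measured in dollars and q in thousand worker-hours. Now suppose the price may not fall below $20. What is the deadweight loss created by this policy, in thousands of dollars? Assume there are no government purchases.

In a free market, 24 - p = 3p - 32 gives the equilibrium p* = 14, q* = 10.
Since 20 > 14, the floor is binding.
At p = 20: qd = 24 - 20 = 4 and qs = 3·20 - 32 = 28.
Quantity traded falls to 4. At q = 4 the demand price is 24 - 4 = 20 and the supply price is (32 + 4)/3 = 12.
Deadweight loss = ½ · (20 - 12) · (10 - 4) = ½ · 8 · 6 = 24.

24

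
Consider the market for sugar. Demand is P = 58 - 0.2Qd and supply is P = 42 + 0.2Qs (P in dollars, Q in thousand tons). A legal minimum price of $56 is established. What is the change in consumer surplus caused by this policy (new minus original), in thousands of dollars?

Rearranging demand gives Qd = 290 - 5P; rearranging supply gives Qs = 5P - 210. Setting quantity demanded equal to quantity supplied, 290 - 5P = 5P - 210, gives P* = 50 and Q* = 40.
Because the floor (56) lies above the market-clearing price, it is binding.
At P = 56: Qd = 290 - 5·56 = 10 and Qs = 5·56 - 210 = 70.
Consumer surplus without the control is ½ · (58 - 50) · 40 = 160.
With the floor, consumers buy 10 units at 56, so CS = ½ · (58 - 56) · 10 = 10.
Change in consumer surplus = 10 - 160 = -150.

-150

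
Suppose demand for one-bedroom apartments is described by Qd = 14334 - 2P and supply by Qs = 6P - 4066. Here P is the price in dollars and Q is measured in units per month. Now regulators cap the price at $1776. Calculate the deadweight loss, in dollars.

In a free market, 14334 - 2P = 6P - 4066 gives the equilibrium P* = 2300, Q* = 9734.
The ceiling of 1776 is below the equilibrium price 2300, so it binds.
At P = 1776: Qd = 14334 - 2·1776 = 10782 and Qs = 6·1776 - 4066 = 6590.
Quantity traded falls to 6590. At Q = 6590 the demand price is (14334 - 6590)/2 = 3872 and the supply price is (4066 + 6590)/6 = 1776.
Deadweight loss = ½ · (3872 - 1776) · (9734 - 6590) = ½ · 2096 · 3144 = 3294912.

3294912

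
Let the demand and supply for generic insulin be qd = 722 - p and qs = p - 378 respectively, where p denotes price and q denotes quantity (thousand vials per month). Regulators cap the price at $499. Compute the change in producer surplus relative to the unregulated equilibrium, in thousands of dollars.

Setting quantity demanded equal to quantity supplied, 722 - p = p - 378, gives p* = 550 and q* = 172.
Because the ceiling (499) lies below the market-clearing price, it is binding.
At p = 499: qd = 722 - 499 = 223 and qs = 499 - 378 = 121.
Producer surplus without the control is ½ · (550 - 378) · 172 = 14792.
With the ceiling, producers sell 121 units at 499, so PS = ½ · (499 - 378) · 121 = 7320.5.
Change in producer surplus = 7320.5 - 14792 = -7471.5.

-7471.5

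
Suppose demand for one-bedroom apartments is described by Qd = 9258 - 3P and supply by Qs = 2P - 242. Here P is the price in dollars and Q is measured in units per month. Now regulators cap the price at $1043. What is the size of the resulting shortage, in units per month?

4285

Setting quantity demanded equal to quantity supplied, 9258 - 3P = 2P - 242, gives P* = 1900 and Q* = 3558.
Because the ceiling (1043) lies below the market-clearing price, it is binding.
At P = 1043: Qd = 9258 - 3·1043 = 6129 and Qs = 2·1043 - 242 = 1844.
Shortage = Qd - Qs = 6129 - 1844 = 4285.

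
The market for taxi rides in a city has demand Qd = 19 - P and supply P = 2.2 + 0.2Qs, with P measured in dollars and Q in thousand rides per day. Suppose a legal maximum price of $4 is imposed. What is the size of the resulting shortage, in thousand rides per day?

6

Rearranging supply gives Qs = 5P - 11. Equilibrium: 19 - P = 5P - 11, so 30 = 6P and P* = 5, Q* = 14.
The ceiling of 4 is below the equilibrium price 5, so it binds.
At P = 4: Qd = 19 - 4 = 15 and Qs = 5·4 - 11 = 9.
Shortage = Qd - Qs = 15 - 9 = 6.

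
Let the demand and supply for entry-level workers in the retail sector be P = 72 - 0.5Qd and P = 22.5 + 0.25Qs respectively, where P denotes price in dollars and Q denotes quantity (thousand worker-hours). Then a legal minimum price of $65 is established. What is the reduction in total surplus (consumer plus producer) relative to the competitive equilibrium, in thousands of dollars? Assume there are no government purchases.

Rearranging demand gives Qd = 144 - 2P; rearranging supply gives Qs = 4P - 90. Without the control the market clears where 144 - 2P = 4P - 90, i.e. P* = 39 and Q* = 66.
Because the floor (65) lies above the market-clearing price, it is binding.
At P = 65: Qd = 144 - 2·65 = 14 and Qs = 4·65 - 90 = 170.
Quantity traded falls to 14. At Q = 14 the demand price is (144 - 14)/2 = 65 and the supply price is (90 + 14)/4 = 26.
Deadweight loss = ½ · (65 - 26) · (66 - 14) = ½ · 39 · 52 = 1014.

1014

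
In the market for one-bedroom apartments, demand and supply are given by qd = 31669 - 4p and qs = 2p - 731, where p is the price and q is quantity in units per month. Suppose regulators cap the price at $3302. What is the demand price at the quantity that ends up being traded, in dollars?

6449

Without the control the market clears where 31669 - 4p = 2p - 731, i.e. p* = 5400 and q* = 10069.
Since 3302 < 5400, the ceiling is binding.
At p = 3302: qd = 31669 - 4·3302 = 18461 and qs = 2·3302 - 731 = 5873.
Only 5873 units reach the market. On the demand curve, the marginal buyer's willingness to pay at q = 5873 is (31669 - 5873)/4 = 6449.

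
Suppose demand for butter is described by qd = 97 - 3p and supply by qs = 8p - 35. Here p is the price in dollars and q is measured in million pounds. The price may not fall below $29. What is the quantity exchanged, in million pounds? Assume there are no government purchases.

10

Setting quantity demanded equal to quantity supplied, 97 - 3p = 8p - 35, gives p* = 12 and q* = 61.
Because the floor (29) lies above the market-clearing price, it is binding.
At p = 29: qd = 97 - 3·29 = 10 and qs = 8·29 - 35 = 197.
The quantity actually transacted is the short side, demand: 10.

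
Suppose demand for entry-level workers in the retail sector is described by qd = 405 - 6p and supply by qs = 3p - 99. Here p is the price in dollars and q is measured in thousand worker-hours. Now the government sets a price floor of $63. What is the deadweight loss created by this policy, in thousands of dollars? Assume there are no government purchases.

441

Without the control the market clears where 405 - 6p = 3p - 99, i.e. p* = 56 and q* = 69.
Because the floor (63) lies above the market-clearing price, it is binding.
At p = 63: qd = 405 - 6·63 = 27 and qs = 3·63 - 99 = 90.
Quantity traded falls to 27. At q = 27 the demand price is (405 - 27)/6 = 63 and the supply price is (99 + 27)/3 = 42.
Deadweight loss = ½ · (63 - 42) · (69 - 27) = ½ · 21 · 42 = 441.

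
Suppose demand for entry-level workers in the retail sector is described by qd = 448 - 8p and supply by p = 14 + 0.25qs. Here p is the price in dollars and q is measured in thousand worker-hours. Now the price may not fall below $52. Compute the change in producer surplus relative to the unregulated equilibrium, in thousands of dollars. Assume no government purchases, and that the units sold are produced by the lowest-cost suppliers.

Rearranging supply gives qs = 4p - 56. In a free market, 448 - 8p = 4p - 56 gives the equilibrium p* = 42, q* = 112.
Because the floor (52) lies above the market-clearing price, it is binding.
At p = 52: qd = 448 - 8·52 = 32 and qs = 4·52 - 56 = 152.
Producer surplus without the control is ½ · (42 - 14) · 112 = 1568.
With the floor, 32 units are sold at 52. The supply price at q = 32 is 22, so PS = ½ · [(52 - 14) + (52 - 22)] · 32 = 1088.
Change in producer surplus = 1088 - 1568 = -480.

-480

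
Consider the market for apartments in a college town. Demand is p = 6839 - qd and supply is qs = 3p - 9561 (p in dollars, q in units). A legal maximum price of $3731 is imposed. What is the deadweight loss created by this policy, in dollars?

Rearranging demand gives qd = 6839 - p. In a free market, 6839 - p = 3p - 9561 gives the equilibrium p* = 4100, q* = 2739.
The ceiling of 3731 is below the equilibrium price 4100, so it binds.
At p = 3731: qd = 6839 - 3731 = 3108 and qs = 3·3731 - 9561 = 1632.
Quantity traded falls to 1632. At q = 1632 the demand price is 6839 - 1632 = 5207 and the supply price is (9561 + 1632)/3 = 3731.
Deadweight loss = ½ · (5207 - 3731) · (2739 - 1632) = ½ · 1476 · 1107 = 816966.

816966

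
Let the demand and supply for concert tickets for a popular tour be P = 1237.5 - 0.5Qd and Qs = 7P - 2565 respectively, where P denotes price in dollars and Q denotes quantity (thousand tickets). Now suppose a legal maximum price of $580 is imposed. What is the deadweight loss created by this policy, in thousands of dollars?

0

Rearranging demand gives Qd = 2475 - 2P. Equilibrium: 2475 - 2P = 7P - 2565, so 5040 = 9P and P* = 560, Q* = 1355.
Since 580 is above P* = 560, the ceiling does not bind and the free-market outcome prevails.
Since the control does not bind, no trades are prevented and deadweight loss is zero.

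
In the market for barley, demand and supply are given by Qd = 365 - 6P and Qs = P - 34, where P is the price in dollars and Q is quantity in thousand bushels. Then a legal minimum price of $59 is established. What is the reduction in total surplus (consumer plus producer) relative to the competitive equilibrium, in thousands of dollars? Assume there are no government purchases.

Setting quantity demanded equal to quantity supplied, 365 - 6P = P - 34, gives P* = 57 and Q* = 23.
Since 59 > 57, the floor is binding.
At P = 59: Qd = 365 - 6·59 = 11 and Qs = 59 - 34 = 25.
Quantity traded falls to 11. At Q = 11 the demand price is (365 - 11)/6 = 59 and the supply price is 34 + 11 = 45.
Deadweight loss = ½ · (59 - 45) · (23 - 11) = ½ · 14 · 12 = 84.

84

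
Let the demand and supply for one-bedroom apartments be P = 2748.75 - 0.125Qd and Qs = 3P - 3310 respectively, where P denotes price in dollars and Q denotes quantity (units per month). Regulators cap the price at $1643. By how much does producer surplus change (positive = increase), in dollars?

-1711156.5

Rearranging demand gives Qd = 21990 - 8P. Setting quantity demanded equal to quantity supplied, 21990 - 8P = 3P - 3310, gives P* = 2300 and Q* = 3590.
Because the ceiling (1643) lies below the market-clearing price, it is binding.
At P = 1643: Qd = 21990 - 8·1643 = 8846 and Qs = 3·1643 - 3310 = 1619.
Producer surplus without the control is ½ · (2300 - 3310/3) · 3590 = 6444050/3.
With the ceiling, producers sell 1619 units at 1643, so PS = ½ · (1643 - 3310/3) · 1619 = 2621161/6.
Change in producer surplus = 2621161/6 - 6444050/3 = -1711156.5.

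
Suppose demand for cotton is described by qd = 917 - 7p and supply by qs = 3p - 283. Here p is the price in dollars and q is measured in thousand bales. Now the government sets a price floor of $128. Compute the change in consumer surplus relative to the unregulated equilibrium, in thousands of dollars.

-392

Equilibrium: 917 - 7p = 3p - 283, so 1200 = 10p and p* = 120, q* = 77.
Because the floor (128) lies above the market-clearing price, it is binding.
At p = 128: qd = 917 - 7·128 = 21 and qs = 3·128 - 283 = 101.
Consumer surplus without the control is ½ · (131 - 120) · 77 = 423.5.
With the floor, consumers buy 21 units at 128, so CS = ½ · (131 - 128) · 21 = 31.5.
Change in consumer surplus = 31.5 - 423.5 = -392.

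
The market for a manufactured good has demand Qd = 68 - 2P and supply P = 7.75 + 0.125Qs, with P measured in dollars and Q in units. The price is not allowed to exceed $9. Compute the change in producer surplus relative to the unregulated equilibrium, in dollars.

-104

Rearranging supply gives Qs = 8P - 62. Setting quantity demanded equal to quantity supplied, 68 - 2P = 8P - 62, gives P* = 13 and Q* = 42.
Since 9 < 13, the ceiling is binding.
At P = 9: Qd = 68 - 2·9 = 50 and Qs = 8·9 - 62 = 10.
Producer surplus without the control is ½ · (13 - 7.75) · 42 = 110.25.
With the ceiling, producers sell 10 units at 9, so PS = ½ · (9 - 7.75) · 10 = 6.25.
Change in producer surplus = 6.25 - 110.25 = -104.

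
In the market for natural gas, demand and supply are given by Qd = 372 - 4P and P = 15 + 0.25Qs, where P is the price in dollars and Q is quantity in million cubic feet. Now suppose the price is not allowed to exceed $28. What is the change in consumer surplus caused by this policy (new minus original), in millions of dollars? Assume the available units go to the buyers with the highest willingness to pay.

Rearranging supply gives Qs = 4P - 60. In a free market, 372 - 4P = 4P - 60 gives the equilibrium P* = 54, Q* = 156.
Since 28 < 54, the ceiling is binding.
At P = 28: Qd = 372 - 4·28 = 260 and Qs = 4·28 - 60 = 52.
Consumer surplus without the control is ½ · (93 - 54) · 156 = 3042.
With the ceiling, 52 units are sold at 28 (assume they go to the highest-value buyers). The demand price at Q = 52 is 80, so CS = ½ · [(93 - 28) + (80 - 28)] · 52 = 3042.
Change in consumer surplus = 3042 - 3042 = 0.

0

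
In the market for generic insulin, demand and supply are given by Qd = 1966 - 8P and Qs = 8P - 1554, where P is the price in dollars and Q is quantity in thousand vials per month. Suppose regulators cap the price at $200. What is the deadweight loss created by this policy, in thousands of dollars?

Equilibrium: 1966 - 8P = 8P - 1554, so 3520 = 16P and P* = 220, Q* = 206.
Because the ceiling (200) lies below the market-clearing price, it is binding.
At P = 200: Qd = 1966 - 8·200 = 366 and Qs = 8·200 - 1554 = 46.
Quantity traded falls to 46. At Q = 46 the demand price is (1966 - 46)/8 = 240 and the supply price is (1554 + 46)/8 = 200.
Deadweight loss = ½ · (240 - 200) · (206 - 46) = ½ · 40 · 160 = 3200.

3200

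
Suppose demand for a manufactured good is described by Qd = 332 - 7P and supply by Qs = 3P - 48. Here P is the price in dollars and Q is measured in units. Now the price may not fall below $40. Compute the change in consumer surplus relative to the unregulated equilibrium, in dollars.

Equilibrium: 332 - 7P = 3P - 48, so 380 = 10P and P* = 38, Q* = 66.
The floor of 40 is above the equilibrium price 38, so it binds.
At P = 40: Qd = 332 - 7·40 = 52 and Qs = 3·40 - 48 = 72.
Consumer surplus without the control is ½ · (332/7 - 38) · 66 = 2178/7.
With the floor, consumers buy 52 units at 40, so CS = ½ · (332/7 - 40) · 52 = 1352/7.
Change in consumer surplus = 1352/7 - 2178/7 = -118.

-118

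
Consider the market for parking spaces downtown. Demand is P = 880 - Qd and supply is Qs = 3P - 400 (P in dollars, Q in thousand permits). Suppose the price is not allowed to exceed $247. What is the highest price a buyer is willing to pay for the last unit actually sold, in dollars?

539

Rearranging demand gives Qd = 880 - P. Without the control the market clears where 880 - P = 3P - 400, i.e. P* = 320 and Q* = 560.
Since 247 < 320, the ceiling is binding.
At P = 247: Qd = 880 - 247 = 633 and Qs = 3·247 - 400 = 341.
Only 341 units reach the market. On the demand curve, the marginal buyer's willingness to pay at Q = 341 is (880 - 341) = 539.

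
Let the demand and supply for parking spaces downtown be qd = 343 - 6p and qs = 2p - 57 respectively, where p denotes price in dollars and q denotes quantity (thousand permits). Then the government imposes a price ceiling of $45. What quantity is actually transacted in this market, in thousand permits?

33

Setting quantity demanded equal to quantity supplied, 343 - 6p = 2p - 57, gives p* = 50 and q* = 43.
Because the ceiling (45) lies below the market-clearing price, it is binding.
At p = 45: qd = 343 - 6·45 = 73 and qs = 2·45 - 57 = 33.
The quantity actually transacted is the short side, supply: 33.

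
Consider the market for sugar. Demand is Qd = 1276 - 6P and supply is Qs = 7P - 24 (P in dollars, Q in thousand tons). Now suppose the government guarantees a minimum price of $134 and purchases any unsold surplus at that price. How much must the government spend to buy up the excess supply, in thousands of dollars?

In a free market, 1276 - 6P = 7P - 24 gives the equilibrium P* = 100, Q* = 676.
Since 134 > 100, the floor is binding.
At P = 134: Qd = 1276 - 6·134 = 472 and Qs = 7·134 - 24 = 914.
Surplus = Qs - Qd = 442.
Government expenditure = surplus × support price = 442 × 134 = 59228.

59228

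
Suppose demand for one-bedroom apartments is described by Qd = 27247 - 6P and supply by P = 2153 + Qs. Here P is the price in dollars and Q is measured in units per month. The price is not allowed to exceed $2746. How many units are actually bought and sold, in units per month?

593

Rearranging supply gives Qs = P - 2153. Equilibrium: 27247 - 6P = P - 2153, so 29400 = 7P and P* = 4200, Q* = 2047.
Since 2746 < 4200, the ceiling is binding.
At P = 2746: Qd = 27247 - 6·2746 = 10771 and Qs = 2746 - 2153 = 593.
The quantity actually transacted is the short side, supply: 593.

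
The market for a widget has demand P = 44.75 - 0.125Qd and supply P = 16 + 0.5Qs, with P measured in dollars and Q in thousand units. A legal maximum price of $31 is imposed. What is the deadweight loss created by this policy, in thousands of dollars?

80

Rearranging demand gives Qd = 358 - 8P; rearranging supply gives Qs = 2P - 32. Without the control the market clears where 358 - 8P = 2P - 32, i.e. P* = 39 and Q* = 46.
The ceiling of 31 is below the equilibrium price 39, so it binds.
At P = 31: Qd = 358 - 8·31 = 110 and Qs = 2·31 - 32 = 30.
Quantity traded falls to 30. At Q = 30 the demand price is (358 - 30)/8 = 41 and the supply price is (32 + 30)/2 = 31.
Deadweight loss = ½ · (41 - 31) · (46 - 30) = ½ · 10 · 16 = 80.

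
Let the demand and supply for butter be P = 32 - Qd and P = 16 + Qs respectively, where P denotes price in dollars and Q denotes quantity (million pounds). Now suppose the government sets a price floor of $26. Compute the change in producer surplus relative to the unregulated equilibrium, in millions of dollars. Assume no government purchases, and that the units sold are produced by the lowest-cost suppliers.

10

Rearranging demand gives Qd = 32 - P; rearranging supply gives Qs = P - 16. In a free market, 32 - P = P - 16 gives the equilibrium P* = 24, Q* = 8.
The floor of 26 is above the equilibrium price 24, so it binds.
At P = 26: Qd = 32 - 26 = 6 and Qs = 26 - 16 = 10.
Producer surplus without the control is ½ · (24 - 16) · 8 = 32.
With the floor, 6 units are sold at 26. The supply price at Q = 6 is 22, so PS = ½ · [(26 - 16) + (26 - 22)] · 6 = 42.
Change in producer surplus = 42 - 32 = 10.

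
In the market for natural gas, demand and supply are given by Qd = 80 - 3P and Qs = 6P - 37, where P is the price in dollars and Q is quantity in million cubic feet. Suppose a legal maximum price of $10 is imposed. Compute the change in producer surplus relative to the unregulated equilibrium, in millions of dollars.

Without the control the market clears where 80 - 3P = 6P - 37, i.e. P* = 13 and Q* = 41.
Since 10 < 13, the ceiling is binding.
At P = 10: Qd = 80 - 3·10 = 50 and Qs = 6·10 - 37 = 23.
Producer surplus without the control is ½ · (13 - 37/6) · 41 = 1681/12.
With the ceiling, producers sell 23 units at 10, so PS = ½ · (10 - 37/6) · 23 = 529/12.
Change in producer surplus = 529/12 - 1681/12 = -96.

-96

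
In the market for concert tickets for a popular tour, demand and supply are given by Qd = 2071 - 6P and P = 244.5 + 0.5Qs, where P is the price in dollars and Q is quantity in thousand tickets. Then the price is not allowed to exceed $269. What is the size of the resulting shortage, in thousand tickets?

Rearranging supply gives Qs = 2P - 489. Without the control the market clears where 2071 - 6P = 2P - 489, i.e. P* = 320 and Q* = 151.
Since 269 < 320, the ceiling is binding.
At P = 269: Qd = 2071 - 6·269 = 457 and Qs = 2·269 - 489 = 49.
Shortage = Qd - Qs = 457 - 49 = 408.

408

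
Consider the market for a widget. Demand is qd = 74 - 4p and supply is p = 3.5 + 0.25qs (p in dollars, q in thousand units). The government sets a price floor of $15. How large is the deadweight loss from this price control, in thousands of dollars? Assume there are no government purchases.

64

Rearranging supply gives qs = 4p - 14. Equilibrium: 74 - 4p = 4p - 14, so 88 = 8p and p* = 11, q* = 30.
The floor of 15 is above the equilibrium price 11, so it binds.
At p = 15: qd = 74 - 4·15 = 14 and qs = 4·15 - 14 = 46.
Quantity traded falls to 14. At q = 14 the demand price is (74 - 14)/4 = 15 and the supply price is (14 + 14)/4 = 7.
Deadweight loss = ½ · (15 - 7) · (30 - 14) = ½ · 8 · 16 = 64.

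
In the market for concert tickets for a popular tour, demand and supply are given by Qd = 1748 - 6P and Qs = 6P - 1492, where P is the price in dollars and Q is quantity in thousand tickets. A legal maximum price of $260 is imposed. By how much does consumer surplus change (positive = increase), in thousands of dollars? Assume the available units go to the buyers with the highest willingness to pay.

Setting quantity demanded equal to quantity supplied, 1748 - 6P = 6P - 1492, gives P* = 270 and Q* = 128.
Since 260 < 270, the ceiling is binding.
At P = 260: Qd = 1748 - 6·260 = 188 and Qs = 6·260 - 1492 = 68.
Consumer surplus without the control is ½ · (874/3 - 270) · 128 = 4096/3.
With the ceiling, 68 units are sold at 260 (assume they go to the highest-value buyers). The demand price at Q = 68 is 280, so CS = ½ · [(874/3 - 260) + (280 - 260)] · 68 = 5236/3.
Change in consumer surplus = 5236/3 - 4096/3 = 380.

380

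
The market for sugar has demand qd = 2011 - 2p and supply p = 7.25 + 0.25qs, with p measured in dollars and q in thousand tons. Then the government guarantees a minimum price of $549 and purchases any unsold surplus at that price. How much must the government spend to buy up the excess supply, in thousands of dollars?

Rearranging supply gives qs = 4p - 29. Equilibrium: 2011 - 2p = 4p - 29, so 2040 = 6p and p* = 340, q* = 1331.
Because the floor (549) lies above the market-clearing price, it is binding.
At p = 549: qd = 2011 - 2·549 = 913 and qs = 4·549 - 29 = 2167.
Surplus = qs - qd = 1254.
Government expenditure = surplus × support price = 1254 × 549 = 688446.

688446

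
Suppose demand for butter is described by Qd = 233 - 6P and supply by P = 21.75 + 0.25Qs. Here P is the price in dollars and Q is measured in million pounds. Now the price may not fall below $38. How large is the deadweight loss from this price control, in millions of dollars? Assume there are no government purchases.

270

Rearranging supply gives Qs = 4P - 87. Equilibrium: 233 - 6P = 4P - 87, so 320 = 10P and P* = 32, Q* = 41.
Since 38 > 32, the floor is binding.
At P = 38: Qd = 233 - 6·38 = 5 and Qs = 4·38 - 87 = 65.
Quantity traded falls to 5. At Q = 5 the demand price is (233 - 5)/6 = 38 and the supply price is (87 + 5)/4 = 23.
Deadweight loss = ½ · (38 - 23) · (41 - 5) = ½ · 15 · 36 = 270.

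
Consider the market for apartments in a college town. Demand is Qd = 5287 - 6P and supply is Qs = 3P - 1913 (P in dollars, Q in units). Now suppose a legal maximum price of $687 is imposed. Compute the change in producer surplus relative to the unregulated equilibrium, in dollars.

-35877.5

Setting quantity demanded equal to quantity supplied, 5287 - 6P = 3P - 1913, gives P* = 800 and Q* = 487.
The ceiling of 687 is below the equilibrium price 800, so it binds.
At P = 687: Qd = 5287 - 6·687 = 1165 and Qs = 3·687 - 1913 = 148.
Producer surplus without the control is ½ · (800 - 1913/3) · 487 = 237169/6.
With the ceiling, producers sell 148 units at 687, so PS = ½ · (687 - 1913/3) · 148 = 10952/3.
Change in producer surplus = 10952/3 - 237169/6 = -35877.5.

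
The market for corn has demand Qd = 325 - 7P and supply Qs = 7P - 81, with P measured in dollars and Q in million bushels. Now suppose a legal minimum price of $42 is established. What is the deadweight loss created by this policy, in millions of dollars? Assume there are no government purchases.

Equilibrium: 325 - 7P = 7P - 81, so 406 = 14P and P* = 29, Q* = 122.
Since 42 > 29, the floor is binding.
At P = 42: Qd = 325 - 7·42 = 31 and Qs = 7·42 - 81 = 213.
Quantity traded falls to 31. At Q = 31 the demand price is (325 - 31)/7 = 42 and the supply price is (81 + 31)/7 = 16.
Deadweight loss = ½ · (42 - 16) · (122 - 31) = ½ · 26 · 91 = 1183.

1183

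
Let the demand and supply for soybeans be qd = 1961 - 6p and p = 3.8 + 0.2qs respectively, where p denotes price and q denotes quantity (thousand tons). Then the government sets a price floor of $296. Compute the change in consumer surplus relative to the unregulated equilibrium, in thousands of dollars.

Rearranging supply gives qs = 5p - 19. Equilibrium: 1961 - 6p = 5p - 19, so 1980 = 11p and p* = 180, q* = 881.
Since 296 > 180, the floor is binding.
At p = 296: qd = 1961 - 6·296 = 185 and qs = 5·296 - 19 = 1461.
Consumer surplus without the control is ½ · (1961/6 - 180) · 881 = 776161/12.
With the floor, consumers buy 185 units at 296, so CS = ½ · (1961/6 - 296) · 185 = 34225/12.
Change in consumer surplus = 34225/12 - 776161/12 = -61828.

-61828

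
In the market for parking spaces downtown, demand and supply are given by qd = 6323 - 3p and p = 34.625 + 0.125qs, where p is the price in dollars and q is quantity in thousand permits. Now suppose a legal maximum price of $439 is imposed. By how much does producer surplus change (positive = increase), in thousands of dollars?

-624519

Rearranging supply gives qs = 8p - 277. Equilibrium: 6323 - 3p = 8p - 277, so 6600 = 11p and p* = 600, q* = 4523.
Because the ceiling (439) lies below the market-clearing price, it is binding.
At p = 439: qd = 6323 - 3·439 = 5006 and qs = 8·439 - 277 = 3235.
Producer surplus without the control is ½ · (600 - 34.625) · 4523 = 1278595.5625.
With the ceiling, producers sell 3235 units at 439, so PS = ½ · (439 - 34.625) · 3235 = 654076.5625.
Change in producer surplus = 654076.5625 - 1278595.5625 = -624519.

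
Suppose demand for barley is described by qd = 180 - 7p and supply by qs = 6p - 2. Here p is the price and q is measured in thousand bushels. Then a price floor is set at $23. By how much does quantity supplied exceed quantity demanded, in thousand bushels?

In a free market, 180 - 7p = 6p - 2 gives the equilibrium p* = 14, q* = 82.
Because the floor (23) lies above the market-clearing price, it is binding.
At p = 23: qd = 180 - 7·23 = 19 and qs = 6·23 - 2 = 136.
Surplus = qs - qd = 136 - 19 = 117.

117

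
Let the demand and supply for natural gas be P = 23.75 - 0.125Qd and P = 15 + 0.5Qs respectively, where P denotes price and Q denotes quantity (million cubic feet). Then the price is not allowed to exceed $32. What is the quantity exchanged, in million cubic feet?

Rearranging demand gives Qd = 190 - 8P; rearranging supply gives Qs = 2P - 30. In a free market, 190 - 8P = 2P - 30 gives the equilibrium P* = 22, Q* = 14.
The ceiling of 32 is above the equilibrium price 22, so it is not binding; the market clears at P* = 22, Q* = 14.

14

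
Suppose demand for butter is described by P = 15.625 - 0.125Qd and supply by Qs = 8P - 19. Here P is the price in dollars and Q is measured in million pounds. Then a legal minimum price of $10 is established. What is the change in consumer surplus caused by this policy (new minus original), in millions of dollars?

-49

Rearranging demand gives Qd = 125 - 8P. In a free market, 125 - 8P = 8P - 19 gives the equilibrium P* = 9, Q* = 53.
Since 10 > 9, the floor is binding.
At P = 10: Qd = 125 - 8·10 = 45 and Qs = 8·10 - 19 = 61.
Consumer surplus without the control is ½ · (15.625 - 9) · 53 = 175.5625.
With the floor, consumers buy 45 units at 10, so CS = ½ · (15.625 - 10) · 45 = 126.5625.
Change in consumer surplus = 126.5625 - 175.5625 = -49.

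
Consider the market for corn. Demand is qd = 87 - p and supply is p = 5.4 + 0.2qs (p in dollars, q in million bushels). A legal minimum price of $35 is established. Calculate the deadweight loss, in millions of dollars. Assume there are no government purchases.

153.6

Rearranging supply gives qs = 5p - 27. Equilibrium: 87 - p = 5p - 27, so 114 = 6p and p* = 19, q* = 68.
The floor of 35 is above the equilibrium price 19, so it binds.
At p = 35: qd = 87 - 35 = 52 and qs = 5·35 - 27 = 148.
Quantity traded falls to 52. At q = 52 the demand price is 87 - 52 = 35 and the supply price is (27 + 52)/5 = 15.8.
Deadweight loss = ½ · (35 - 15.8) · (68 - 52) = ½ · 19.2 · 16 = 153.6.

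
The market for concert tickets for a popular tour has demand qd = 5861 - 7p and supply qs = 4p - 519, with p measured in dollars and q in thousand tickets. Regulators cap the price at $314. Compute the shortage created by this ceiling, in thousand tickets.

Without the control the market clears where 5861 - 7p = 4p - 519, i.e. p* = 580 and q* = 1801.
Because the ceiling (314) lies below the market-clearing price, it is binding.
At p = 314: qd = 5861 - 7·314 = 3663 and qs = 4·314 - 519 = 737.
Shortage = qd - qs = 3663 - 737 = 2926.

2926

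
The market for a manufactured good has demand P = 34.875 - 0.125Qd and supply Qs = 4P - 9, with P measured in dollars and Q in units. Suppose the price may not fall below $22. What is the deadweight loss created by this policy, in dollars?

Rearranging demand gives Qd = 279 - 8P. Without the control the market clears where 279 - 8P = 4P - 9, i.e. P* = 24 and Q* = 87.
Since 22 is below P* = 24, the floor does not bind and the free-market outcome prevails.
Since the control does not bind, no trades are prevented and deadweight loss is zero.

0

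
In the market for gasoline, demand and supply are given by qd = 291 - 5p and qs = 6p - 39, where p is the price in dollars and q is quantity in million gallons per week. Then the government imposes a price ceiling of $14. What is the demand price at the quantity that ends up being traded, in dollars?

49.2

Equilibrium: 291 - 5p = 6p - 39, so 330 = 11p and p* = 30, q* = 141.
Since 14 < 30, the ceiling is binding.
At p = 14: qd = 291 - 5·14 = 221 and qs = 6·14 - 39 = 45.
Only 45 units reach the market. On the demand curve, the marginal buyer's willingness to pay at q = 45 is (291 - 45)/5 = 49.2.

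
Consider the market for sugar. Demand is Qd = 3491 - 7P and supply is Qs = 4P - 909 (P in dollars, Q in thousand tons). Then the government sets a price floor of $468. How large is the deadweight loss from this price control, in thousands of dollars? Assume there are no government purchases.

In a free market, 3491 - 7P = 4P - 909 gives the equilibrium P* = 400, Q* = 691.
The floor of 468 is above the equilibrium price 400, so it binds.
At P = 468: Qd = 3491 - 7·468 = 215 and Qs = 4·468 - 909 = 963.
Quantity traded falls to 215. At Q = 215 the demand price is (3491 - 215)/7 = 468 and the supply price is (909 + 215)/4 = 281.
Deadweight loss = ½ · (468 - 281) · (691 - 215) = ½ · 187 · 476 = 44506.

44506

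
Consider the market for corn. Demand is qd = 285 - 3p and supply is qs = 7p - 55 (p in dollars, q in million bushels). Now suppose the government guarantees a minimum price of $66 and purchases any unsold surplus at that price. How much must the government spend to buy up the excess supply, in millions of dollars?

In a free market, 285 - 3p = 7p - 55 gives the equilibrium p* = 34, q* = 183.
The floor of 66 is above the equilibrium price 34, so it binds.
At p = 66: qd = 285 - 3·66 = 87 and qs = 7·66 - 55 = 407.
Surplus = qs - qd = 320.
Government expenditure = surplus × support price = 320 × 66 = 21120.

21120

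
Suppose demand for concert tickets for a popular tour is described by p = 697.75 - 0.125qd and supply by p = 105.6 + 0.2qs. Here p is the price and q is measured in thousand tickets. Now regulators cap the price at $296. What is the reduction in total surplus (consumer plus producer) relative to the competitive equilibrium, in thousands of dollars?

Rearranging demand gives qd = 5582 - 8p; rearranging supply gives qs = 5p - 528. Equilibrium: 5582 - 8p = 5p - 528, so 6110 = 13p and p* = 470, q* = 1822.
Since 296 < 470, the ceiling is binding.
At p = 296: qd = 5582 - 8·296 = 3214 and qs = 5·296 - 528 = 952.
Quantity traded falls to 952. At q = 952 the demand price is (5582 - 952)/8 = 578.75 and the supply price is (528 + 952)/5 = 296.
Deadweight loss = ½ · (578.75 - 296) · (1822 - 952) = ½ · 282.75 · 870 = 122996.25.

122996.25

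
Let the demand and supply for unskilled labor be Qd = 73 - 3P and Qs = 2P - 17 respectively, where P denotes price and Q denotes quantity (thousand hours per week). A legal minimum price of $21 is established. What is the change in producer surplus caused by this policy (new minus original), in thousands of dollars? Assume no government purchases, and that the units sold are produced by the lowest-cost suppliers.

9.75

Equilibrium: 73 - 3P = 2P - 17, so 90 = 5P and P* = 18, Q* = 19.
Since 21 > 18, the floor is binding.
At P = 21: Qd = 73 - 3·21 = 10 and Qs = 2·21 - 17 = 25.
Producer surplus without the control is ½ · (18 - 8.5) · 19 = 90.25.
With the floor, 10 units are sold at 21. The supply price at Q = 10 is 13.5, so PS = ½ · [(21 - 8.5) + (21 - 13.5)] · 10 = 100.
Change in producer surplus = 100 - 90.25 = 9.75.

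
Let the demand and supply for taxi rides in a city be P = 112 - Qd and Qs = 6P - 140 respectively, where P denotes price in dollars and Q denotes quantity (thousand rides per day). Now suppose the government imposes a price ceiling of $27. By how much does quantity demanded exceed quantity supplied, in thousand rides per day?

63

Rearranging demand gives Qd = 112 - P. Setting quantity demanded equal to quantity supplied, 112 - P = 6P - 140, gives P* = 36 and Q* = 76.
Since 27 < 36, the ceiling is binding.
At P = 27: Qd = 112 - 27 = 85 and Qs = 6·27 - 140 = 22.
Shortage = Qd - Qs = 85 - 22 = 63.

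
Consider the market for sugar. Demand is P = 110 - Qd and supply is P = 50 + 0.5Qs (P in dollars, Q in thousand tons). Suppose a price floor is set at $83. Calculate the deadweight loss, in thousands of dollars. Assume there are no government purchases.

Rearranging demand gives Qd = 110 - P; rearranging supply gives Qs = 2P - 100. In a free market, 110 - P = 2P - 100 gives the equilibrium P* = 70, Q* = 40.
Because the floor (83) lies above the market-clearing price, it is binding.
At P = 83: Qd = 110 - 83 = 27 and Qs = 2·83 - 100 = 66.
Quantity traded falls to 27. At Q = 27 the demand price is 110 - 27 = 83 and the supply price is (100 + 27)/2 = 63.5.
Deadweight loss = ½ · (83 - 63.5) · (40 - 27) = ½ · 19.5 · 13 = 126.75.

126.75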